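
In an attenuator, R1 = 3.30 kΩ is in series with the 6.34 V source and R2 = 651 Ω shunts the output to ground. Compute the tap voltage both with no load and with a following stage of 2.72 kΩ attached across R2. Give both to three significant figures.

Open-circuit: V = 6.34 × 651/(3300 + 651) = 1.04 V.
With the load, R2 becomes R2‖R_L = 525.3 Ω, so V = 6.34 × 525.3/3825 = 0.871 V.

Unloaded: 1.04 V; loaded: 0.871 V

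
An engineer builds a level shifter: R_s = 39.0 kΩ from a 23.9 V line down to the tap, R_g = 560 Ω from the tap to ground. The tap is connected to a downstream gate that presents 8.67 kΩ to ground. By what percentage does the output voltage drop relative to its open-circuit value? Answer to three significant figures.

5.99 %

The divider's output (Thévenin) resistance is R_s‖R_g = 552.1 Ω.
Fractional drop under load = R_th/(R_th + R_L) = 552.1 / (552.1 + 8670) = 0.05986.
So the output falls by 5.99 %.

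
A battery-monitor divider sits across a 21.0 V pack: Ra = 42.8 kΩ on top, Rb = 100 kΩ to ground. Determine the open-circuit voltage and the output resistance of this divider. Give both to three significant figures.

V_th = 14.7 V, R_th = 30.0 kΩ

V_th is the open-circuit tap voltage: 21.0 × 100/(42.8 + 100) = 14.7 V.
With the supply zeroed, Ra and Rb appear in parallel from the tap: R_th = Ra‖Rb = (42.8 × 100)/142.8 = 30.0 kΩ.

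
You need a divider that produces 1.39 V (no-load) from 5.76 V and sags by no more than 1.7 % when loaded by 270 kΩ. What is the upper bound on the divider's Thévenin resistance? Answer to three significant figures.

Loading drop = R_th/(R_th + R_L) ≤ 0.0170, so R_th ≤ R_L · ε/(1−ε) = 270 kΩ × 0.0170/0.9830 = 4.67 kΩ.

R_th ≤ 4.67 kΩ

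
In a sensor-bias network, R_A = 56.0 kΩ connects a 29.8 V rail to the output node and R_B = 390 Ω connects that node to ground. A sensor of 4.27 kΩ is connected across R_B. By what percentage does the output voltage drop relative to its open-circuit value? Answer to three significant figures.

The divider's output (Thévenin) resistance is R_A‖R_B = 387.3 Ω.
Fractional drop under load = R_th/(R_th + R_L) = 387.3 / (387.3 + 4270) = 0.08316.
So the output falls by 8.32 %.

8.32 %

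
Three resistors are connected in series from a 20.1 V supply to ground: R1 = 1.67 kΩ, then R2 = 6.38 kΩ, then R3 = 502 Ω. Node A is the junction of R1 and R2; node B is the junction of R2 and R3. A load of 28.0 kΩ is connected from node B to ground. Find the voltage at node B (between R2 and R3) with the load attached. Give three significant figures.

V ≈ 1.16 V

At node B, R3 is in parallel with the load: R3‖R_L = 493.2 Ω.
Below node A the resistance is R2 + (R3‖R_L) = 6873 Ω, so V_A = 20.1 × 6873/8543 = 16.17 V.
Then V_B = V_A × (R3‖R_L)/(R2 + R3‖R_L) = 16.17 × 493.2/6873 = 1.16 V.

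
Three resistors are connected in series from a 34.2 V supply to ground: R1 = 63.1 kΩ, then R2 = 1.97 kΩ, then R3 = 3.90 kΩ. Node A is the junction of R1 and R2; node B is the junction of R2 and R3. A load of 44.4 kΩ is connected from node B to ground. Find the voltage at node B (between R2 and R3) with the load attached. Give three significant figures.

V ≈ 1.79 V

At node B, R3 is in parallel with the load: R3‖R_L = 3.585 kΩ.
Below node A the resistance is R2 + (R3‖R_L) = 5.555 kΩ, so V_A = 34.2 × 5.555/68.66 = 2.767 V.
Then V_B = V_A × (R3‖R_L)/(R2 + R3‖R_L) = 2.767 × 3.585/5.555 = 1.79 V.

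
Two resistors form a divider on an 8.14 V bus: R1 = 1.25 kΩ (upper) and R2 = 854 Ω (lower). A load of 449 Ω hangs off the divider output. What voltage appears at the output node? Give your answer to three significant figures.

The load sits in parallel with R2: R2‖R_L = (854 × 449) / (854 + 449) = 294.3 Ω.
V_out = 8.14 × 294.3 / (1250 + 294.3) = 8.14 × 294.3/1544 = 1.55 V.
(Unloaded it would have been 3.30 V.)

V_out ≈ 1.55 V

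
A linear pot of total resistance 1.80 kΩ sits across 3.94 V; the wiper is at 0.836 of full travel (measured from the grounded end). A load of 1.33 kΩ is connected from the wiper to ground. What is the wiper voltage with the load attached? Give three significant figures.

The wiper splits the pot into (1−α)R = 295.2 Ω above and αR = 1505 Ω below.
Lower section ‖ load = 706.0 Ω.
V_wiper = 3.94 × 706.0/(295.2 + 706.0) = 2.78 V.

V ≈ 2.78 V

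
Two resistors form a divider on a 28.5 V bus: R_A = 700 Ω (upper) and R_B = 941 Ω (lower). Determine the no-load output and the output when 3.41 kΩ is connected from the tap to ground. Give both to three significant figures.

Unloaded: 16.3 V; loaded: 14.6 V

Open-circuit: V = 28.5 × 941/(700 + 941) = 16.3 V.
With the load, R_B becomes R_B‖R_L = 737.5 Ω, so V = 28.5 × 737.5/1437 = 14.6 V.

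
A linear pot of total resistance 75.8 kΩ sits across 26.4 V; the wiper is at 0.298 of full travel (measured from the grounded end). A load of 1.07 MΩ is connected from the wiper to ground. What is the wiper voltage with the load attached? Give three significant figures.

The wiper splits the pot into (1−α)R = 53.21 kΩ above and αR = 22.59 kΩ below.
Lower section ‖ load = 22.12 kΩ.
V_wiper = 26.4 × 22.12/(53.21 + 22.12) = 7.75 V.

V ≈ 7.75 V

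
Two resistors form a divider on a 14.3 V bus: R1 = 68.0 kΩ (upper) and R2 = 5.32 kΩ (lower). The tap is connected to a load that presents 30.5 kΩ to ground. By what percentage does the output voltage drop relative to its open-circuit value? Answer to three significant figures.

Unloaded V = 14.3 × 5.32/73.32 = 1.0376 V.
Loaded: R2‖R_L = 4.530 kΩ, giving V = 14.3 × 4.530/72.53 = 0.89311 V.
Drop = (1.0376 − 0.89311) / 1.0376 = 13.9 %.

13.9 %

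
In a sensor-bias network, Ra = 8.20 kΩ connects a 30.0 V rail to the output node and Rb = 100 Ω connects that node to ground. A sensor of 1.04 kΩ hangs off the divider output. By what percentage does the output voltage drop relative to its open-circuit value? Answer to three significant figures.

Unloaded V = 30.0 × 100/8300 = 0.36145 V.
Loaded: Rb‖R_L = 91.23 Ω, giving V = 30.0 × 91.23/8291 = 0.33009 V.
Drop = (0.36145 − 0.33009) / 0.36145 = 8.68 %.

8.68 %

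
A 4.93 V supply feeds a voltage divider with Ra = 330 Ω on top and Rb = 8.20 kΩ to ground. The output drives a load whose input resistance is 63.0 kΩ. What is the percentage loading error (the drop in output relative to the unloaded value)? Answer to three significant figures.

0.501 %

The divider's output (Thévenin) resistance is Ra‖Rb = 317.2 Ω.
Fractional drop under load = R_th/(R_th + R_L) = 317.2 / (317.2 + 63000) = 0.005010.
So the output falls by 0.501 %.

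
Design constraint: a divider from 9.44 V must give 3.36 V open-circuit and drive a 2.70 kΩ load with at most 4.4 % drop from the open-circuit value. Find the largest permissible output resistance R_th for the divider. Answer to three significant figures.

Loading drop = R_th/(R_th + R_L) ≤ 0.0440, so R_th ≤ R_L · ε/(1−ε) = 2.70 kΩ × 0.0440/0.9560 = 124 Ω.

R_th ≤ 124 Ω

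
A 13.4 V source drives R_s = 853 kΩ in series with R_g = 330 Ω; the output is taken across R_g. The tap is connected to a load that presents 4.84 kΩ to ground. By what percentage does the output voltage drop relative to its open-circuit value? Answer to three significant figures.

6.38 %

The divider's output (Thévenin) resistance is R_s‖R_g = 329.9 Ω.
Fractional drop under load = R_th/(R_th + R_L) = 329.9 / (329.9 + 4840) = 0.06381.
So the output falls by 6.38 %.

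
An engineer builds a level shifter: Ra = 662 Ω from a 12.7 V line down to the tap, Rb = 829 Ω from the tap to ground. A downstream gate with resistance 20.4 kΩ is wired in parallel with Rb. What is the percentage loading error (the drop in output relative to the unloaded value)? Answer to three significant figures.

1.77 %

The divider's output (Thévenin) resistance is Ra‖Rb = 368.1 Ω.
Fractional drop under load = R_th/(R_th + R_L) = 368.1 / (368.1 + 20400) = 0.01772.
So the output falls by 1.77 %.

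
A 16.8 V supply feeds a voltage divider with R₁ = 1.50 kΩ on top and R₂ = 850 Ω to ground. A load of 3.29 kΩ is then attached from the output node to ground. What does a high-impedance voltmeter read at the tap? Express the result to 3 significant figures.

V_out ≈ 5.22 V

The load sits in parallel with R₂: R₂‖R_L = (850 × 3290) / (850 + 3290) = 675.5 Ω.
V_out = 16.8 × 675.5 / (1500 + 675.5) = 16.8 × 675.5/2175 = 5.22 V.
(Unloaded it would have been 6.08 V.)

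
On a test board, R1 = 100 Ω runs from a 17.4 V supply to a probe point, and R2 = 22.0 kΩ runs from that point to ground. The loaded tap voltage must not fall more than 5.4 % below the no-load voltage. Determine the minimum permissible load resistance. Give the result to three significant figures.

R_L(min) ≈ 1.74 kΩ

Output resistance R_th = R1‖R2 = (100 × 22000)/22100 = 99.55 Ω.
The fractional drop is R_th/(R_th + R_L); requiring this ≤ 0.0540 gives R_L ≥ R_th(1/0.0540 − 1) = 99.55 × 17.52 = 1.74 kΩ.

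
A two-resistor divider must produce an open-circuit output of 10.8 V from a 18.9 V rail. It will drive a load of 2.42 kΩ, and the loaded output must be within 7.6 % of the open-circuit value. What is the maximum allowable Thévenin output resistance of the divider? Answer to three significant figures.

Loading drop = R_th/(R_th + R_L) ≤ 0.0760, so R_th ≤ R_L · ε/(1−ε) = 2.42 kΩ × 0.0760/0.9240 = 199 Ω.
(Any R1, R2 with R2/(R1+R2) = 0.571 and R1‖R2 ≤ 199 Ω will meet the spec.)

R_th ≤ 199 Ω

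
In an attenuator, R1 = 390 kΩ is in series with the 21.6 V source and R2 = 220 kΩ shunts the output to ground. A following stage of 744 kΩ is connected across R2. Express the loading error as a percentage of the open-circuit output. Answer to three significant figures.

15.9 %

The divider's output (Thévenin) resistance is R1‖R2 = 140.7 kΩ.
Fractional drop under load = R_th/(R_th + R_L) = 140.7 / (140.7 + 744) = 0.1590.
So the output falls by 15.9 %.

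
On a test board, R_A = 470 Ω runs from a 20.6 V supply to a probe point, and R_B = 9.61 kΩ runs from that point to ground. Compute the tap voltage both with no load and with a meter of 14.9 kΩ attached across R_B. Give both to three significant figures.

Open-circuit: V = 20.6 × 9610/(470 + 9610) = 19.6 V.
With the load, R_B becomes R_B‖R_L = 5842 Ω, so V = 20.6 × 5842/6312 = 19.1 V.

Unloaded: 19.6 V; loaded: 19.1 V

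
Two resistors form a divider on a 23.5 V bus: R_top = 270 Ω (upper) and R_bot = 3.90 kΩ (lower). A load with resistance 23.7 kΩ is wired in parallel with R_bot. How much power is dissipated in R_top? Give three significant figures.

Total resistance from the source is R_top + (R_bot‖R_L) = 3619 Ω, so I = 23.5/3619 Ω = 6.494 mA.
P = I²·R_top = (6.494 mA)² × 270 Ω = 11.4 mW.

P ≈ 11.4 mW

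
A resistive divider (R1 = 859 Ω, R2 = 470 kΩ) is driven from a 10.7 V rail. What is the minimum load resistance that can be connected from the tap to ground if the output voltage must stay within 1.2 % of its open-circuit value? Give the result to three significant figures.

R_L(min) ≈ 70.6 kΩ

Output resistance R_th = R1‖R2 = (859 × 470000)/470900 = 857.4 Ω.
The fractional drop is R_th/(R_th + R_L); requiring this ≤ 0.0120 gives R_L ≥ R_th(1/0.0120 − 1) = 857.4 × 82.33 = 70.6 kΩ.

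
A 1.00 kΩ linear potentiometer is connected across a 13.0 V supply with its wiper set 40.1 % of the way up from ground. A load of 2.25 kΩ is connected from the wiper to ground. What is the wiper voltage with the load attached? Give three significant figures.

V ≈ 4.71 V

The wiper splits the pot into (1−α)R = 599.0 Ω above and αR = 401.0 Ω below.
Lower section ‖ load = 340.3 Ω.
V_wiper = 13.0 × 340.3/(599.0 + 340.3) = 4.71 V.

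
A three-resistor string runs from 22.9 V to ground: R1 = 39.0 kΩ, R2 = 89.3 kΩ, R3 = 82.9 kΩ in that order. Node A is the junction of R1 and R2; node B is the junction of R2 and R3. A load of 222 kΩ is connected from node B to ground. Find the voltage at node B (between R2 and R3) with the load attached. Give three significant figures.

At node B, R3 is in parallel with the load: R3‖R_L = 60.36 kΩ.
Below node A the resistance is R2 + (R3‖R_L) = 149.7 kΩ, so V_A = 22.9 × 149.7/188.7 = 18.17 V.
Then V_B = V_A × (R3‖R_L)/(R2 + R3‖R_L) = 18.17 × 60.36/149.7 = 7.33 V.

V ≈ 7.33 V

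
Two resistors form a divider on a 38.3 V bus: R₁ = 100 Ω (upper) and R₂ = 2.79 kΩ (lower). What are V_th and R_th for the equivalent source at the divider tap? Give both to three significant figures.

V_th is the open-circuit tap voltage: 38.3 × 2790/(100 + 2790) = 37.0 V.
With the supply zeroed, R₁ and R₂ appear in parallel from the tap: R_th = R₁‖R₂ = (100 × 2790)/2890 = 96.5 Ω.

V_th = 37.0 V, R_th = 96.5 Ω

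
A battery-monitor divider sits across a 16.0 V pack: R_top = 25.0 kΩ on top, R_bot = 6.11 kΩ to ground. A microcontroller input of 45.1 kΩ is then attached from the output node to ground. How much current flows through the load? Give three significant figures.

I_L ≈ 0.0628 mA

R_bot‖R_L = 5.381 kΩ; V_out = 16.0 × 5.381/30.38 = 2.834 V.
I_L = V_out / R_L = 2.834 / 45.1 kΩ = 0.0628 mA.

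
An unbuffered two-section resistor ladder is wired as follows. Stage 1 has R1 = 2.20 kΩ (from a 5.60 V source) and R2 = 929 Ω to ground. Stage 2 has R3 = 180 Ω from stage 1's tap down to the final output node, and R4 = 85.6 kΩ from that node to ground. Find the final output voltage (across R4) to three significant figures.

Stage 2 presents R3+R4 = 85780 Ω as a load on stage 1's tap.
Stage 1's lower leg becomes R2‖(R3+R4) = 919.0 Ω, so V_mid = 5.60 × 919.0/3119 = 1.650 V.
Stage 2 is itself unloaded: V_out = V_mid × R4/(R3+R4) = 1.650 × 85600/85780 = 1.65 V.

V_out ≈ 1.65 V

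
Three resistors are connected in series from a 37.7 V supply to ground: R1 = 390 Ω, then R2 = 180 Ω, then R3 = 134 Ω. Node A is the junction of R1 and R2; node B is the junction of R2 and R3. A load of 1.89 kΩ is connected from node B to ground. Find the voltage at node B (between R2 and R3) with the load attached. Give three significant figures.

V ≈ 6.79 V

At node B, R3 is in parallel with the load: R3‖R_L = 125.1 Ω.
Below node A the resistance is R2 + (R3‖R_L) = 305.1 Ω, so V_A = 37.7 × 305.1/695.1 = 16.55 V.
Then V_B = V_A × (R3‖R_L)/(R2 + R3‖R_L) = 16.55 × 125.1/305.1 = 6.79 V.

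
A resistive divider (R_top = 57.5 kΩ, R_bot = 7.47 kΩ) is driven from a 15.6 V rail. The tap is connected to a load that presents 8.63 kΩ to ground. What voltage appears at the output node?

The load sits in parallel with R_bot: R_bot‖R_L = (7.47 × 8.63) / (7.47 + 8.63) = 4.004 kΩ.
V_out = 15.6 × 4.004 / (57.5 + 4.004) = 15.6 × 4.004/61.50 = 1.02 V.

V_out ≈ 1.02 V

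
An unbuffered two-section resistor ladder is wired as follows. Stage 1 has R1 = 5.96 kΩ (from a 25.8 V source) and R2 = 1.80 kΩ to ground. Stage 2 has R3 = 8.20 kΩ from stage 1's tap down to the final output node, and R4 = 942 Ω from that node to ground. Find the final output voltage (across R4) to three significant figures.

Stage 2 presents R3+R4 = 9142 Ω as a load on stage 1's tap.
Stage 1's lower leg becomes R2‖(R3+R4) = 1504 Ω, so V_mid = 25.8 × 1504/7464 = 5.198 V.
Stage 2 is itself unloaded: V_out = V_mid × R4/(R3+R4) = 5.198 × 942/9142 = 0.536 V.

V_out ≈ 0.536 V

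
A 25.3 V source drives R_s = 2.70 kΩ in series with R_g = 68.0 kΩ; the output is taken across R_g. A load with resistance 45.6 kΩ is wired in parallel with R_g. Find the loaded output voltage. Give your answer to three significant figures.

The load sits in parallel with R_g: R_g‖R_L = (68.0 × 45.6) / (68.0 + 45.6) = 27.30 kΩ.
V_out = 25.3 × 27.30 / (2.70 + 27.30) = 25.3 × 27.30/30.00 = 23.0 V.

V_out ≈ 23.0 V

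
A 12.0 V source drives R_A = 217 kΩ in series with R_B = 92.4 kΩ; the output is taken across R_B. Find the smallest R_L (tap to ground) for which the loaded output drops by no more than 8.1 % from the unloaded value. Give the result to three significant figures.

R_L(min) ≈ 735 kΩ

Output resistance R_th = R_A‖R_B = (217 × 92.4)/309.4 = 64.81 kΩ.
The fractional drop is R_th/(R_th + R_L); requiring this ≤ 0.0810 gives R_L ≥ R_th(1/0.0810 − 1) = 64.81 × 11.35 = 735 kΩ.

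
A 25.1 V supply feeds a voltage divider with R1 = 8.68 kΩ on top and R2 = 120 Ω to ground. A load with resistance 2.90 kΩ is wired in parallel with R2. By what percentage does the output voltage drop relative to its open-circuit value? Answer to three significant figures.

The divider's output (Thévenin) resistance is R1‖R2 = 118.4 Ω.
Fractional drop under load = R_th/(R_th + R_L) = 118.4 / (118.4 + 2900) = 0.03921.
So the output falls by 3.92 %.

3.92 %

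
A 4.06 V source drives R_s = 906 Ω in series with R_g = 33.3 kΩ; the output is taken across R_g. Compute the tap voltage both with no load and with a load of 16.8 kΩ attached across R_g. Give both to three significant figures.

Unloaded: 3.95 V; loaded: 3.76 V

Open-circuit: V = 4.06 × 33300/(906 + 33300) = 3.95 V.
With the load, R_g becomes R_g‖R_L = 11170 Ω, so V = 4.06 × 11170/12070 = 3.76 V.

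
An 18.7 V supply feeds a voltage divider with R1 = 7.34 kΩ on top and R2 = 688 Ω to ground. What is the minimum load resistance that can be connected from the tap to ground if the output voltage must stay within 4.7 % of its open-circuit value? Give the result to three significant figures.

Output resistance R_th = R1‖R2 = (7340 × 688)/8028 = 629.0 Ω.
The fractional drop is R_th/(R_th + R_L); requiring this ≤ 0.0470 gives R_L ≥ R_th(1/0.0470 − 1) = 629.0 × 20.28 = 12.8 kΩ.

R_L(min) ≈ 12.8 kΩ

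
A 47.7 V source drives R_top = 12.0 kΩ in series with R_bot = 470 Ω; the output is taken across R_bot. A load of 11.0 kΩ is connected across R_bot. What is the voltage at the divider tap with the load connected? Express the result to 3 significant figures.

V_out ≈ 1.73 V

The load sits in parallel with R_bot: R_bot‖R_L = (470 × 11000) / (470 + 11000) = 450.7 Ω.
V_out = 47.7 × 450.7 / (12000 + 450.7) = 47.7 × 450.7/12450 = 1.73 V.
(Unloaded it would have been 1.80 V.)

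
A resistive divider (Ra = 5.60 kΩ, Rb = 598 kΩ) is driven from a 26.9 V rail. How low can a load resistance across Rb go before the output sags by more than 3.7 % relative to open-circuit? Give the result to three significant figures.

R_L(min) ≈ 144 kΩ

Output resistance R_th = Ra‖Rb = (5.60 × 598)/603.6 = 5.548 kΩ.
The fractional drop is R_th/(R_th + R_L); requiring this ≤ 0.0370 gives R_L ≥ R_th(1/0.0370 − 1) = 5.548 × 26.03 = 144 kΩ.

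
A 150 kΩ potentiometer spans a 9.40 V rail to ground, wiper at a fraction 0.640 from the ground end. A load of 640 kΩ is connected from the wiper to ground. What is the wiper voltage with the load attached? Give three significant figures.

The wiper splits the pot into (1−α)R = 54.00 kΩ above and αR = 96.00 kΩ below.
Lower section ‖ load = 83.48 kΩ.
V_wiper = 9.40 × 83.48/(54.00 + 83.48) = 5.71 V.

V ≈ 5.71 V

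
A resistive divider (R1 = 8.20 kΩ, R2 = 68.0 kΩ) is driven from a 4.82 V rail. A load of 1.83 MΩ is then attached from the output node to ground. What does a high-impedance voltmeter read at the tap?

V_out ≈ 4.28 V

The load sits in parallel with R2: R2‖R_L = (68.0 × 1830) / (68.0 + 1830) = 65.56 kΩ.
V_out = 4.82 × 65.56 / (8.20 + 65.56) = 4.82 × 65.56/73.76 = 4.28 V.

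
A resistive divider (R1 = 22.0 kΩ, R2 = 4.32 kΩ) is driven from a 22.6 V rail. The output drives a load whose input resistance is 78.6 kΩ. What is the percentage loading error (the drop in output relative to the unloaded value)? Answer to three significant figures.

The divider's output (Thévenin) resistance is R1‖R2 = 3.611 kΩ.
Fractional drop under load = R_th/(R_th + R_L) = 3.611 / (3.611 + 78.6) = 0.04392.
So the output falls by 4.39 %.

4.39 %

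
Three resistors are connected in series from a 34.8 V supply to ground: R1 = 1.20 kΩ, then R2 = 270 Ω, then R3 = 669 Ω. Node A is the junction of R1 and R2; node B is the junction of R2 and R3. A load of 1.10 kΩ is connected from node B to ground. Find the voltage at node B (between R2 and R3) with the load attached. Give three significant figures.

At node B, R3 is in parallel with the load: R3‖R_L = 416.0 Ω.
Below node A the resistance is R2 + (R3‖R_L) = 686.0 Ω, so V_A = 34.8 × 686.0/1886 = 12.66 V.
Then V_B = V_A × (R3‖R_L)/(R2 + R3‖R_L) = 12.66 × 416.0/686.0 = 7.68 V.

V ≈ 7.68 V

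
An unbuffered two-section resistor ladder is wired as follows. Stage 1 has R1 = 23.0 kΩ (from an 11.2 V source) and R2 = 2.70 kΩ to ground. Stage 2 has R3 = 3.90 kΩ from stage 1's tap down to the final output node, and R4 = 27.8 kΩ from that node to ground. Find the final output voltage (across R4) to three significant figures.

Stage 2 presents R3+R4 = 31.70 kΩ as a load on stage 1's tap.
Stage 1's lower leg becomes R2‖(R3+R4) = 2.488 kΩ, so V_mid = 11.2 × 2.488/25.49 = 1.093 V.
Stage 2 is itself unloaded: V_out = V_mid × R4/(R3+R4) = 1.093 × 27.8/31.70 = 0.959 V.

V_out ≈ 0.959 V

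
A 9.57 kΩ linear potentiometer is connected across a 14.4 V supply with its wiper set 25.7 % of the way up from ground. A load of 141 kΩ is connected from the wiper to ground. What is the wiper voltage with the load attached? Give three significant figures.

V ≈ 3.65 V

The wiper splits the pot into (1−α)R = 7.111 kΩ above and αR = 2.459 kΩ below.
Lower section ‖ load = 2.417 kΩ.
V_wiper = 14.4 × 2.417/(7.111 + 2.417) = 3.65 V.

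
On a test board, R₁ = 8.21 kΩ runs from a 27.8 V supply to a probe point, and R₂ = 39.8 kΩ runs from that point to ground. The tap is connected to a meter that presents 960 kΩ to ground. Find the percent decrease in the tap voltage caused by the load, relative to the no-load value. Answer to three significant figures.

The divider's output (Thévenin) resistance is R₁‖R₂ = 6.806 kΩ.
Fractional drop under load = R_th/(R_th + R_L) = 6.806 / (6.806 + 960) = 0.007040.
So the output falls by 0.704 %.

0.704 %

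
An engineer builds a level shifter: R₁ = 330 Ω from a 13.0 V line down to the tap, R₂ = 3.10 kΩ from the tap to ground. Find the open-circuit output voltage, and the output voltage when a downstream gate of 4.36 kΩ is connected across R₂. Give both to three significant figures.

Unloaded: 11.7 V; loaded: 11.0 V

Open-circuit: V = 13.0 × 3100/(330 + 3100) = 11.7 V.
With the load, R₂ becomes R₂‖R_L = 1812 Ω, so V = 13.0 × 1812/2142 = 11.0 V.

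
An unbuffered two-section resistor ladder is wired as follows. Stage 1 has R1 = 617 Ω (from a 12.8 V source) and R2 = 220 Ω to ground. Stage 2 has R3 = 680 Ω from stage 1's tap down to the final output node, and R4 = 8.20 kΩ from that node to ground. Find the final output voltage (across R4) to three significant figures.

Stage 2 presents R3+R4 = 8880 Ω as a load on stage 1's tap.
Stage 1's lower leg becomes R2‖(R3+R4) = 214.7 Ω, so V_mid = 12.8 × 214.7/831.7 = 3.304 V.
Stage 2 is itself unloaded: V_out = V_mid × R4/(R3+R4) = 3.304 × 8200/8880 = 3.05 V.

V_out ≈ 3.05 V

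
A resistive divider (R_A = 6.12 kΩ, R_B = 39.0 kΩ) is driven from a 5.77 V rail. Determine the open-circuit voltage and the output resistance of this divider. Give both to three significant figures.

V_th is the open-circuit tap voltage: 5.77 × 39.0/(6.12 + 39.0) = 4.99 V.
With the supply zeroed, R_A and R_B appear in parallel from the tap: R_th = R_A‖R_B = (6.12 × 39.0)/45.12 = 5.29 kΩ.

V_th = 4.99 V, R_th = 5.29 kΩ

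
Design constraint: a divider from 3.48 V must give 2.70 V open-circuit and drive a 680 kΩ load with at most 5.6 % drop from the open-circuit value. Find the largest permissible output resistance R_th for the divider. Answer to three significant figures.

R_th ≤ 40.3 kΩ

Loading drop = R_th/(R_th + R_L) ≤ 0.0560, so R_th ≤ R_L · ε/(1−ε) = 680 kΩ × 0.0560/0.9440 = 40.3 kΩ.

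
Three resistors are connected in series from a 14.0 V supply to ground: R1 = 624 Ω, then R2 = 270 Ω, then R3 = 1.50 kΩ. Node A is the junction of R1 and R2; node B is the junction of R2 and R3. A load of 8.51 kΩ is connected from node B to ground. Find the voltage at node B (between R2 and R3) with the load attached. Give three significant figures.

At node B, R3 is in parallel with the load: R3‖R_L = 1275 Ω.
Below node A the resistance is R2 + (R3‖R_L) = 1545 Ω, so V_A = 14.0 × 1545/2169 = 9.973 V.
Then V_B = V_A × (R3‖R_L)/(R2 + R3‖R_L) = 9.973 × 1275/1545 = 8.23 V.

V ≈ 8.23 V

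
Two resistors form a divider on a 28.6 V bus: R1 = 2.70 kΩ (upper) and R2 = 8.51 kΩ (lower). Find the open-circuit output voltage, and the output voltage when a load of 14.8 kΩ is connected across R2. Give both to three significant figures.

Open-circuit: V = 28.6 × 8.51/(2.70 + 8.51) = 21.7 V.
With the load, R2 becomes R2‖R_L = 5.403 kΩ, so V = 28.6 × 5.403/8.103 = 19.1 V.

Unloaded: 21.7 V; loaded: 19.1 V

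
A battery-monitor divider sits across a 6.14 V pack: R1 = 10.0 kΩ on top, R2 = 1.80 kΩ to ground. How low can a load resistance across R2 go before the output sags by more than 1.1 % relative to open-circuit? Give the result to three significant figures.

R_L(min) ≈ 137 kΩ

Output resistance R_th = R1‖R2 = (10.0 × 1.80)/11.80 = 1.525 kΩ.
The fractional drop is R_th/(R_th + R_L); requiring this ≤ 0.0110 gives R_L ≥ R_th(1/0.0110 − 1) = 1.525 × 89.91 = 137 kΩ.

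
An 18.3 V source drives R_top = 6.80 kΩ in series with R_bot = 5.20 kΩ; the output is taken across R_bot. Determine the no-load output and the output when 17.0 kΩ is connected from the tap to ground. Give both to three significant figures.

Open-circuit: V = 18.3 × 5.20/(6.80 + 5.20) = 7.93 V.
With the load, R_bot becomes R_bot‖R_L = 3.982 kΩ, so V = 18.3 × 3.982/10.78 = 6.76 V.

Unloaded: 7.93 V; loaded: 6.76 V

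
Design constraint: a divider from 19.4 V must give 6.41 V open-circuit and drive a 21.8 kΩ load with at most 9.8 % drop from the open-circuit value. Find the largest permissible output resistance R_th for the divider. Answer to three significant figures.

R_th ≤ 2.37 kΩ

Loading drop = R_th/(R_th + R_L) ≤ 0.0980, so R_th ≤ R_L · ε/(1−ε) = 21.8 kΩ × 0.0980/0.9020 = 2.37 kΩ.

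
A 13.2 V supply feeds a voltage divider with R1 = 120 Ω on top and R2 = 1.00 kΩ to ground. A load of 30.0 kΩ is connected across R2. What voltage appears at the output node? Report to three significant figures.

The load sits in parallel with R2: R2‖R_L = (1000 × 30000) / (1000 + 30000) = 967.7 Ω.
V_out = 13.2 × 967.7 / (120 + 967.7) = 13.2 × 967.7/1088 = 11.7 V.
(Unloaded it would have been 11.8 V.)

V_out ≈ 11.7 V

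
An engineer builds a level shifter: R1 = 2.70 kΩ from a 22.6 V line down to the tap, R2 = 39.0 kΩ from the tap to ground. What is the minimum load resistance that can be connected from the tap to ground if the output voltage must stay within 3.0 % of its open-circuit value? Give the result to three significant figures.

Output resistance R_th = R1‖R2 = (2.70 × 39.0)/41.70 = 2.525 kΩ.
The fractional drop is R_th/(R_th + R_L); requiring this ≤ 0.0300 gives R_L ≥ R_th(1/0.0300 − 1) = 2.525 × 32.33 = 81.6 kΩ.

R_L(min) ≈ 81.6 kΩ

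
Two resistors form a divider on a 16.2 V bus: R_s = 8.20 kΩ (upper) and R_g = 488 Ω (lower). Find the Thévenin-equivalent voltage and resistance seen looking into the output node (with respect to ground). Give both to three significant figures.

V_th = 0.910 V, R_th = 461 Ω

V_th is the open-circuit tap voltage: 16.2 × 488/(8200 + 488) = 0.910 V.
With the supply zeroed, R_s and R_g appear in parallel from the tap: R_th = R_s‖R_g = (8200 × 488)/8688 = 461 Ω.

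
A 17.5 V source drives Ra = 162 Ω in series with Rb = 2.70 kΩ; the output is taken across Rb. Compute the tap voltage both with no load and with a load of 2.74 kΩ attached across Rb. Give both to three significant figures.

Unloaded: 16.5 V; loaded: 15.6 V

Open-circuit: V = 17.5 × 2700/(162 + 2700) = 16.5 V.
With the load, Rb becomes Rb‖R_L = 1360 Ω, so V = 17.5 × 1360/1522 = 15.6 V.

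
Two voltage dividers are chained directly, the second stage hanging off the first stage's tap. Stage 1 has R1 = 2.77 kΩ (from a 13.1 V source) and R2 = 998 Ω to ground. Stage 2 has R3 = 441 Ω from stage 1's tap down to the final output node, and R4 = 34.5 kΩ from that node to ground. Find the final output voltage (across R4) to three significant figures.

Stage 2 presents R3+R4 = 34940 Ω as a load on stage 1's tap.
Stage 1's lower leg becomes R2‖(R3+R4) = 970.3 Ω, so V_mid = 13.1 × 970.3/3740 = 3.398 V.
Stage 2 is itself unloaded: V_out = V_mid × R4/(R3+R4) = 3.398 × 34500/34940 = 3.36 V.

V_out ≈ 3.36 V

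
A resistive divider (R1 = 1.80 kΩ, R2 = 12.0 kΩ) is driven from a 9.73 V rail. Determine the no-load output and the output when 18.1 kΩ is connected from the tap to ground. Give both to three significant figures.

Unloaded: 8.46 V; loaded: 7.79 V

Open-circuit: V = 9.73 × 12.0/(1.80 + 12.0) = 8.46 V.
With the load, R2 becomes R2‖R_L = 7.216 kΩ, so V = 9.73 × 7.216/9.016 = 7.79 V.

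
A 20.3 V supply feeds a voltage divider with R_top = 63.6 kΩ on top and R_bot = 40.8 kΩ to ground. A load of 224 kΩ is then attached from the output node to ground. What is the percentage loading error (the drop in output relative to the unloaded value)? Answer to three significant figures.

9.99 %

Unloaded V = 20.3 × 40.8/104.4 = 7.9333 V.
Loaded: R_bot‖R_L = 34.51 kΩ, giving V = 20.3 × 34.51/98.11 = 7.1410 V.
Drop = (7.9333 − 7.1410) / 7.9333 = 9.99 %.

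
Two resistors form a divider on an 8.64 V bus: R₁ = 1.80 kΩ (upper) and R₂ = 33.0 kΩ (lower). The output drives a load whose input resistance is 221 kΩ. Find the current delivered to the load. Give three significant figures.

R₂‖R_L = 28.71 kΩ; V_out = 8.64 × 28.71/30.51 = 8.130 V.
I_L = V_out / R_L = 8.130 / 221 kΩ = 0.0368 mA.

I_L ≈ 0.0368 mA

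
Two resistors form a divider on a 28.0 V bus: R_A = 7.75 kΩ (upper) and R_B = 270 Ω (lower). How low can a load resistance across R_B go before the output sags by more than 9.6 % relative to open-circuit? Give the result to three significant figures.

Output resistance R_th = R_A‖R_B = (7750 × 270)/8020 = 260.9 Ω.
The fractional drop is R_th/(R_th + R_L); requiring this ≤ 0.0960 gives R_L ≥ R_th(1/0.0960 − 1) = 260.9 × 9.417 = 2.46 kΩ.

R_L(min) ≈ 2.46 kΩ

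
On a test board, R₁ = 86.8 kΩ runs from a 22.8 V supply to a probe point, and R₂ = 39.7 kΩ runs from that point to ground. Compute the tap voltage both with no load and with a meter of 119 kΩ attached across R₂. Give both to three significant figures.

Unloaded: 7.16 V; loaded: 5.82 V

Open-circuit: V = 22.8 × 39.7/(86.8 + 39.7) = 7.16 V.
With the load, R₂ becomes R₂‖R_L = 29.77 kΩ, so V = 22.8 × 29.77/116.6 = 5.82 V.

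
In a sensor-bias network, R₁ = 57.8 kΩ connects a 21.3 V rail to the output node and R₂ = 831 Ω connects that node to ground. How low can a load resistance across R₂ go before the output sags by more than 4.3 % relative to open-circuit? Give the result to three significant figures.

R_L(min) ≈ 18.2 kΩ

Output resistance R_th = R₁‖R₂ = (57800 × 831)/58630 = 819.2 Ω.
The fractional drop is R_th/(R_th + R_L); requiring this ≤ 0.0430 gives R_L ≥ R_th(1/0.0430 − 1) = 819.2 × 22.26 = 18.2 kΩ.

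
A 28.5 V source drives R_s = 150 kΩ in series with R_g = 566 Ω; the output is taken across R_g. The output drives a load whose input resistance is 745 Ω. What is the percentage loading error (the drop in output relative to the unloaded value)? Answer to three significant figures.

43.1 %

The divider's output (Thévenin) resistance is R_s‖R_g = 563.9 Ω.
Fractional drop under load = R_th/(R_th + R_L) = 563.9 / (563.9 + 745) = 0.4308.
So the output falls by 43.1 %.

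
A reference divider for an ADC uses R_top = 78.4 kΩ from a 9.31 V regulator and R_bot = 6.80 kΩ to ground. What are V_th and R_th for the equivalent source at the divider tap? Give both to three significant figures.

V_th is the open-circuit tap voltage: 9.31 × 6.80/(78.4 + 6.80) = 0.743 V.
With the supply zeroed, R_top and R_bot appear in parallel from the tap: R_th = R_top‖R_bot = (78.4 × 6.80)/85.20 = 6.26 kΩ.

V_th = 0.743 V, R_th = 6.26 kΩ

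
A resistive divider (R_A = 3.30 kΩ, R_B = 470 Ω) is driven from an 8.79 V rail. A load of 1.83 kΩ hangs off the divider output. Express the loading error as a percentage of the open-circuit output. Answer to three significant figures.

Unloaded V = 8.79 × 470/3770 = 1.096 V.
Loaded: R_B‖R_L = 374.0 Ω, giving V = 8.79 × 374.0/3674 = 0.8947 V.
Drop = (1.096 − 0.8947) / 1.096 = 18.4 %.

18.4 %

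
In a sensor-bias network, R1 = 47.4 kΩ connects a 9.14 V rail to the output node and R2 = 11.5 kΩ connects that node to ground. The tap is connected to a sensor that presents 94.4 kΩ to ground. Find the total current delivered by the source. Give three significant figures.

R2‖R_L = 10.25 kΩ, so the source sees R1 + R2‖R_L = 57.65 kΩ.
I = 9.14 V / 57.65 kΩ = 0.159 mA.

I ≈ 0.159 mA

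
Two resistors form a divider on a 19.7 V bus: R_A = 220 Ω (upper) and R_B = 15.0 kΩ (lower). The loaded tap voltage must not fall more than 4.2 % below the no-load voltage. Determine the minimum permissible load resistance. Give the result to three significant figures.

Output resistance R_th = R_A‖R_B = (220 × 15000)/15220 = 216.8 Ω.
The fractional drop is R_th/(R_th + R_L); requiring this ≤ 0.0420 gives R_L ≥ R_th(1/0.0420 − 1) = 216.8 × 22.81 = 4.95 kΩ.

R_L(min) ≈ 4.95 kΩ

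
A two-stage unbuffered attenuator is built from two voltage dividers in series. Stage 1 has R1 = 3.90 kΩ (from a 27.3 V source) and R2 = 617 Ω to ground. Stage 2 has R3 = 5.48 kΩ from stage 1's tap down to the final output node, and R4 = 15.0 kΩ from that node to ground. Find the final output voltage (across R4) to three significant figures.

Stage 2 presents R3+R4 = 20480 Ω as a load on stage 1's tap.
Stage 1's lower leg becomes R2‖(R3+R4) = 599.0 Ω, so V_mid = 27.3 × 599.0/4499 = 3.635 V.
Stage 2 is itself unloaded: V_out = V_mid × R4/(R3+R4) = 3.635 × 15000/20480 = 2.66 V.

V_out ≈ 2.66 V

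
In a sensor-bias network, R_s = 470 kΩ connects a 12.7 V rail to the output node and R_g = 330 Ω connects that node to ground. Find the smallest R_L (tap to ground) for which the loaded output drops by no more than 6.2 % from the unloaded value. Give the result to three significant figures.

R_L(min) ≈ 4.99 kΩ

Output resistance R_th = R_s‖R_g = (470000 × 330)/470300 = 329.8 Ω.
The fractional drop is R_th/(R_th + R_L); requiring this ≤ 0.0620 gives R_L ≥ R_th(1/0.0620 − 1) = 329.8 × 15.13 = 4.99 kΩ.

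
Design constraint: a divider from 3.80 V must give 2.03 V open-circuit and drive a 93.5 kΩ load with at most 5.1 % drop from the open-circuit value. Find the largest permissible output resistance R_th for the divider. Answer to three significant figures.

Loading drop = R_th/(R_th + R_L) ≤ 0.0510, so R_th ≤ R_L · ε/(1−ε) = 93.5 kΩ × 0.0510/0.9490 = 5.02 kΩ.

R_th ≤ 5.02 kΩ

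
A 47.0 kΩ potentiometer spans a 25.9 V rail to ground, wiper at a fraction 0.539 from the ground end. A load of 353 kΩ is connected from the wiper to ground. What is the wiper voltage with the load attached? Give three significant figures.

The wiper splits the pot into (1−α)R = 21.67 kΩ above and αR = 25.33 kΩ below.
Lower section ‖ load = 23.64 kΩ.
V_wiper = 25.9 × 23.64/(21.67 + 23.64) = 13.5 V.

V ≈ 13.5 V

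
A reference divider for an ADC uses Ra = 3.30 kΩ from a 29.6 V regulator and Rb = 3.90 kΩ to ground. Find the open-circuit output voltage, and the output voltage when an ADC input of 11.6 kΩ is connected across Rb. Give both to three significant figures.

Unloaded: 16.0 V; loaded: 13.9 V

Open-circuit: V = 29.6 × 3.90/(3.30 + 3.90) = 16.0 V.
With the load, Rb becomes Rb‖R_L = 2.919 kΩ, so V = 29.6 × 2.919/6.219 = 13.9 V.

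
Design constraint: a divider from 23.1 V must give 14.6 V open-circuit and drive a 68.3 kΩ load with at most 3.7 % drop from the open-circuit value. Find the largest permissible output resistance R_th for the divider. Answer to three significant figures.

Loading drop = R_th/(R_th + R_L) ≤ 0.0370, so R_th ≤ R_L · ε/(1−ε) = 68.3 kΩ × 0.0370/0.9630 = 2.62 kΩ.

R_th ≤ 2.62 kΩ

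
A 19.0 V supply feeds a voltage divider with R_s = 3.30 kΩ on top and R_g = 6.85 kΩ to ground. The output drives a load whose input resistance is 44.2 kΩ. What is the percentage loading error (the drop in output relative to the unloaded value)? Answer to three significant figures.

4.80 %

The divider's output (Thévenin) resistance is R_s‖R_g = 2.227 kΩ.
Fractional drop under load = R_th/(R_th + R_L) = 2.227 / (2.227 + 44.2) = 0.04797.
So the output falls by 4.80 %.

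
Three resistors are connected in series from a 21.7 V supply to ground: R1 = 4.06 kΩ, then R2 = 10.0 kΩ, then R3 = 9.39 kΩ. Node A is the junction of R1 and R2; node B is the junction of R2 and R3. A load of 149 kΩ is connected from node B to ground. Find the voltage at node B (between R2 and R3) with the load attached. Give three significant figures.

V ≈ 8.37 V

At node B, R3 is in parallel with the load: R3‖R_L = 8.833 kΩ.
Below node A the resistance is R2 + (R3‖R_L) = 18.83 kΩ, so V_A = 21.7 × 18.83/22.89 = 17.85 V.
Then V_B = V_A × (R3‖R_L)/(R2 + R3‖R_L) = 17.85 × 8.833/18.83 = 8.37 V.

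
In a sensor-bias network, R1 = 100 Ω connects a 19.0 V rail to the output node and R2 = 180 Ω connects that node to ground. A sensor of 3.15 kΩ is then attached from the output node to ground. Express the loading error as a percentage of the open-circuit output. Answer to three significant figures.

2.00 %

The divider's output (Thévenin) resistance is R1‖R2 = 64.29 Ω.
Fractional drop under load = R_th/(R_th + R_L) = 64.29 / (64.29 + 3150) = 0.02000.
So the output falls by 2.00 %.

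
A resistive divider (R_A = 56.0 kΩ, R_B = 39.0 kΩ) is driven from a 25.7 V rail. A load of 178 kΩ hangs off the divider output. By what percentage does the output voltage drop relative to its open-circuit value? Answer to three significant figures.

11.4 %

Unloaded V = 25.7 × 39.0/95.00 = 10.551 V.
Loaded: R_B‖R_L = 31.99 kΩ, giving V = 25.7 × 31.99/87.99 = 9.3437 V.
Drop = (10.551 − 9.3437) / 10.551 = 11.4 %.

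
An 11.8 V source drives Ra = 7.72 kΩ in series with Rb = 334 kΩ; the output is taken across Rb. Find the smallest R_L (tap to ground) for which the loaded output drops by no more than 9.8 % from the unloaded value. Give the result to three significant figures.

R_L(min) ≈ 69.5 kΩ

Output resistance R_th = Ra‖Rb = (7.72 × 334)/341.7 = 7.546 kΩ.
The fractional drop is R_th/(R_th + R_L); requiring this ≤ 0.0980 gives R_L ≥ R_th(1/0.0980 − 1) = 7.546 × 9.204 = 69.5 kΩ.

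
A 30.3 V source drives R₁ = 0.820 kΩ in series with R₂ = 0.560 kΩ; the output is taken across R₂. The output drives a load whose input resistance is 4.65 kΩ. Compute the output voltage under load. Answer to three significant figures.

The load sits in parallel with R₂: R₂‖R_L = (560 × 4650) / (560 + 4650) = 499.8 Ω.
V_out = 30.3 × 499.8 / (820 + 499.8) = 30.3 × 499.8/1320 = 11.5 V.

V_out ≈ 11.5 V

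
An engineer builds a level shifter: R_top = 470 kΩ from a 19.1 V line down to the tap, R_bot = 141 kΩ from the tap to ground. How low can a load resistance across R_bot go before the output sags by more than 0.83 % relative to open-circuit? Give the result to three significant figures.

Output resistance R_th = R_top‖R_bot = (470 × 141)/611.0 = 108.5 kΩ.
The fractional drop is R_th/(R_th + R_L); requiring this ≤ 0.00830 gives R_L ≥ R_th(1/0.00830 − 1) = 108.5 × 119.5 = 13.0 MΩ.

R_L(min) ≈ 13.0 MΩ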